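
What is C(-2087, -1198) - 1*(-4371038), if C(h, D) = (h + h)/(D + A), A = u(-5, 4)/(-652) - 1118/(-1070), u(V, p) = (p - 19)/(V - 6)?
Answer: 20075095706704286/4592748837 ≈ 4.3710e+6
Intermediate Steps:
u(V, p) = (-19 + p)/(-6 + V)
A = 4001123/3837020 (A = ((-19 + 4)/(-6 - 5))/(-652) - 1118/(-1070) = (-15/(-11))*(-1/652) - 1118*(-1/1070) = -1/11*(-15)*(-1/652) + 559/535 = (15/11)*(-1/652) + 559/535 = -15/7172 + 559/535 = 4001123/3837020 ≈ 1.0428)
C(h, D) = 2*h/(4001123/3837020 + D) (C(h, D) = (h + h)/(D + 4001123/3837020) = (2*h)/(4001123/3837020 + D) = 2*h/(4001123/3837020 + D))
C(-2087, -1198) - 1*(-4371038) = 7674040*(-2087)/(4001123 + 3837020*(-1198)) - 1*(-4371038) = 7674040*(-2087)/(4001123 - 4596749960) + 4371038 = 7674040*(-2087)/(-4592748837) + 4371038 = 7674040*(-2087)*(-1/4592748837) + 4371038 = 16015721480/4592748837 + 4371038 = 20075095706704286/4592748837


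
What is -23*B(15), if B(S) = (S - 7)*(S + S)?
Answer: -5520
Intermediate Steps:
B(S) = 2*S*(-7 + S) (B(S) = (-7 + S)*(2*S) = 2*S*(-7 + S))
-23*B(15) = -46*15*(-7 + 15) = -46*15*8 = -23*240 = -5520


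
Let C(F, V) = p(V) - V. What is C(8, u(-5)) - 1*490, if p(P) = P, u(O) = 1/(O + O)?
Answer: -490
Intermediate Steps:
u(O) = 1/(2*O)
C(F, V) = 0 (C(F, V) = V - V = 0)
C(8, u(-5)) - 1*490 = 0 - 1*490 = 0 - 490 = -490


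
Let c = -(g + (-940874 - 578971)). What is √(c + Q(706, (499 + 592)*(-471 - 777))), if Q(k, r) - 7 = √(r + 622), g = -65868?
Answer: √(1585720 + I*√1360946) ≈ 1259.3 + 0.463*I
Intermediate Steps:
Q(k, r) = 7 + √(622 + r) (Q(k, r) = 7 + √(r + 622) = 7 + √(622 + r))
c = 1585713 (c = -(-65868 + (-940874 - 578971)) = -(-65868 - 1519845) = -1*(-1585713) = 1585713)
√(c + Q(706, (499 + 592)*(-471 - 777))) = √(1585713 + (7 + √(622 + (499 + 592)*(-471 - 777)))) = √(1585713 + (7 + √(622 + 1091*(-1248)))) = √(1585713 + (7 + √(622 - 1361568))) = √(1585713 + (7 + √(-1360946))) = √(1585713 + (7 + I*√1360946)) = √(1585720 + I*√1360946)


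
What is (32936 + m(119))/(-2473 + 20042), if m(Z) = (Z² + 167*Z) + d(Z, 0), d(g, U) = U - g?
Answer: 66851/17569 ≈ 3.8051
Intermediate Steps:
m(Z) = Z² + 166*Z (m(Z) = (Z² + 167*Z) + (0 - Z) = (Z² + 167*Z) - Z = Z² + 166*Z)
(32936 + m(119))/(-2473 + 20042) = (32936 + 119*(166 + 119))/(-2473 + 20042) = (32936 + 119*285)/17569 = (32936 + 33915)*(1/17569) = 66851*(1/17569) = 66851/17569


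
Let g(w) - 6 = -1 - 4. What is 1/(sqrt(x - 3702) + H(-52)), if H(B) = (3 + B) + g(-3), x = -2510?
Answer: -12/2129 - I*sqrt(1553)/4258 ≈ -0.0056364 - 0.0092551*I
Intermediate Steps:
g(w) = 1 (g(w) = 6 + (-1 - 4) = 6 - 5 = 1)
H(B) = 4 + B (H(B) = (3 + B) + 1 = 4 + B)
1/(sqrt(x - 3702) + H(-52)) = 1/(sqrt(-2510 - 3702) + (4 - 52)) = 1/(sqrt(-6212) - 48) = 1/(2*I*sqrt(1553) - 48) = 1/(-48 + 2*I*sqrt(1553))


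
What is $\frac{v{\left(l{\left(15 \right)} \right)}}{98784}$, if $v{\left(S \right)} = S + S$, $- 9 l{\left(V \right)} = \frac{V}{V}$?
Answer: $- \frac{1}{444528} \approx -2.2496 \cdot 10^{-6}$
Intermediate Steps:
$l{\left(V \right)} = - \frac{1}{9}$ ($l{\left(V \right)} = - \frac{V \frac{1}{V}}{9} = \left(- \frac{1}{9}\right) 1 = - \frac{1}{9}$)
$v{\left(S \right)} = 2 S$
$\frac{v{\left(l{\left(15 \right)} \right)}}{98784} = \frac{2 \left(- \frac{1}{9}\right)}{98784} = \left(- \frac{2}{9}\right) \frac{1}{98784} = - \frac{1}{444528}$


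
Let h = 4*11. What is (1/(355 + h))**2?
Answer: 1/159201 ≈ 6.2814e-6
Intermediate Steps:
h = 44
(1/(355 + h))**2 = (1/(355 + 44))**2 = (1/399)**2 = 1/159201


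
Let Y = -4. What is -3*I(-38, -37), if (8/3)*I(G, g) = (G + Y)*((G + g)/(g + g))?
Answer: 14175/296 ≈ 47.888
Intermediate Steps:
I(G, g) = 3*(-4 + G)*(G + g)/(16*g) (I(G, g) = 3*((G - 4)*((G + g)/(g + g)))/8 = 3*((-4 + G)*((G + g)/((2*g))))/8 = 3*((-4 + G)*((G + g)*(1/(2*g))))/8 = 3*((-4 + G)*((G + g)/(2*g)))/8 = 3*((-4 + G)*(G + g)/(2*g))/8 = 3*(-4 + G)*(G + g)/(16*g))
-3*I(-38, -37) = -9*((-38)² - 4*(-38) - 37*(-4 - 38))/(16*(-37)) = -9*(-1)*(1444 + 152 - 37*(-42))/(16*37) = -9*(-1)*(1444 + 152 + 1554)/(16*37) = -9*(-1)*3150/(16*37) = -3*(-4725/296) = 14175/296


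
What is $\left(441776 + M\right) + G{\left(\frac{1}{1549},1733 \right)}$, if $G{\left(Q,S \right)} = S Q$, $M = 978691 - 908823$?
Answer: $\frac{792538289}{1549} \approx 5.1165 \cdot 10^{5}$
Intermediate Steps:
$M = 69868$ ($M = 978691 - 908823 = 69868$)
$G{\left(Q,S \right)} = Q S$
$\left(441776 + M\right) + G{\left(\frac{1}{1549},1733 \right)} = \left(441776 + 69868\right) + \frac{1}{1549} \cdot 1733 = 511644 + \frac{1}{1549} \cdot 1733 = 511644 + \frac{1733}{1549} = \frac{792538289}{1549}$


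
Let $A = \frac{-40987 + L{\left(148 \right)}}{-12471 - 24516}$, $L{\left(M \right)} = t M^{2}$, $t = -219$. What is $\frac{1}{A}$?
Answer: $\frac{36987}{4837963} \approx 0.0076452$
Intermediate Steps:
$L{\left(M \right)} = - 219 M^{2}$
$A = \frac{4837963}{36987}$ ($A = \frac{-40987 - 219 \cdot 148^{2}}{-12471 - 24516} = \frac{-40987 - 4796976}{-36987} = \left(-40987 - 4796976\right) \left(- \frac{1}{36987}\right) = \left(-4837963\right) \left(- \frac{1}{36987}\right) = \frac{4837963}{36987} \approx 130.8$)
$\frac{1}{A} = \frac{1}{\frac{4837963}{36987}} = \frac{36987}{4837963}$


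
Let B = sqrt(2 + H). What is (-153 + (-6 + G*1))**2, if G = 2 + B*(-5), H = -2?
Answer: 24649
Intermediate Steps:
B = 0 (B = sqrt(2 - 2) = sqrt(0) = 0)
G = 2 (G = 2 + 0*(-5) = 2 + 0 = 2)
(-153 + (-6 + G*1))**2 = (-153 + (-6 + 2*1))**2 = (-153 + (-6 + 2))**2 = (-153 - 4)**2 = (-157)**2 = 24649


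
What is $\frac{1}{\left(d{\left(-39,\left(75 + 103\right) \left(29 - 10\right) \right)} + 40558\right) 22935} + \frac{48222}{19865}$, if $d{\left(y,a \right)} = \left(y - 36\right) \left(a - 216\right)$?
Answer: $\frac{8710278173623}{3588189538692} \approx 2.4275$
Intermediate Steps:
$d{\left(y,a \right)} = \left(-216 + a\right) \left(-36 + y\right)$ ($d{\left(y,a \right)} = \left(-36 + y\right) \left(-216 + a\right) = \left(-216 + a\right) \left(-36 + y\right)$)
$\frac{1}{\left(d{\left(-39,\left(75 + 103\right) \left(29 - 10\right) \right)} + 40558\right) 22935} + \frac{48222}{19865} = \frac{1}{\left(\left(7776 - -8424 - 36 \left(75 + 103\right) \left(29 - 10\right) + \left(75 + 103\right) \left(29 - 10\right) \left(-39\right)\right) + 40558\right) 22935} + \frac{48222}{19865} = \frac{1}{\left(7776 + 8424 - 36 \cdot 178 \cdot 19 + 178 \cdot 19 \left(-39\right)\right) + 40558} \cdot \frac{1}{22935} + 48222 \cdot \frac{1}{19865} = \frac{1}{\left(7776 + 8424 - 121752 + 3382 \left(-39\right)\right) + 40558} \cdot \frac{1}{22935} + \frac{48222}{19865} = \frac{1}{\left(7776 + 8424 - 121752 - 131898\right) + 40558} \cdot \frac{1}{22935} + \frac{48222}{19865} = \frac{1}{-237450 + 40558} \cdot \frac{1}{22935} + \frac{48222}{19865} = \frac{1}{-196892} \cdot \frac{1}{22935} + \frac{48222}{19865} = \left(- \frac{1}{196892}\right) \frac{1}{22935} + \frac{48222}{19865} = - \frac{1}{4515718020} + \frac{48222}{19865} = \frac{8710278173623}{3588189538692}$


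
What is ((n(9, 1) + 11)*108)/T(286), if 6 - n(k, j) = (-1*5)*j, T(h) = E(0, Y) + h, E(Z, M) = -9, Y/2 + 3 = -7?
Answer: 2376/277 ≈ 8.5776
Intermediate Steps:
Y = -20 (Y = -6 + 2*(-7) = -6 - 14 = -20)
T(h) = -9 + h
n(k, j) = 6 + 5*j (n(k, j) = 6 - (-1*5)*j = 6 - (-5)*j = 6 + 5*j)
((n(9, 1) + 11)*108)/T(286) = (((6 + 5*1) + 11)*108)/(-9 + 286) = (((6 + 5) + 11)*108)/277 = ((11 + 11)*108)*(1/277) = (22*108)*(1/277) = 2376*(1/277) = 2376/277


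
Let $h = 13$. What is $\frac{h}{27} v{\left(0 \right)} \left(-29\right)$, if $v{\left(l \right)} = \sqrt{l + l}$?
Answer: $0$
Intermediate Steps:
$v{\left(l \right)} = \sqrt{2} \sqrt{l}$ ($v{\left(l \right)} = \sqrt{2 l} = \sqrt{2} \sqrt{l}$)
$\frac{h}{27} v{\left(0 \right)} \left(-29\right) = \frac{13}{27} \sqrt{2} \sqrt{0} \left(-29\right) = 13 \cdot \frac{1}{27} \sqrt{2} \cdot 0 \left(-29\right) = \frac{13}{27} \cdot 0 \left(-29\right) = 0 \left(-29\right) = 0$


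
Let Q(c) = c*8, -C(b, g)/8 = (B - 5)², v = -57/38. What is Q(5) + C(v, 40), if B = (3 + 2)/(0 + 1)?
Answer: 40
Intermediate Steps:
v = -3/2 (v = -57*1/38 = -3/2 ≈ -1.5000)
B = 5 (B = 5/1 = 5*1 = 5)
C(b, g) = 0 (C(b, g) = -8*(5 - 5)² = -8*0² = -8*0 = 0)
Q(c) = 8*c
Q(5) + C(v, 40) = 8*5 + 0 = 40 + 0 = 40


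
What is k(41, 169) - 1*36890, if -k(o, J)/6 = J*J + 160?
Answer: -209216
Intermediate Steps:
k(o, J) = -960 - 6*J**2 (k(o, J) = -6*(J*J + 160) = -6*(J**2 + 160) = -6*(160 + J**2) = -960 - 6*J**2)
k(41, 169) - 1*36890 = (-960 - 6*169**2) - 1*36890 = (-960 - 6*28561) - 36890 = (-960 - 171366) - 36890 = -172326 - 36890 = -209216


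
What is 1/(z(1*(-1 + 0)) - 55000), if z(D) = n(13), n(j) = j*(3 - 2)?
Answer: -1/54987 ≈ -1.8186e-5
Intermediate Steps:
n(j) = j (n(j) = j*1 = j)
z(D) = 13
1/(z(1*(-1 + 0)) - 55000) = 1/(13 - 55000) = 1/(-54987) = -1/54987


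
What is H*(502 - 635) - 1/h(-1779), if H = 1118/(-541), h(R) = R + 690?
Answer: 161928307/589149 ≈ 274.85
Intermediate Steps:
h(R) = 690 + R
H = -1118/541 (H = 1118*(-1/541) = -1118/541 ≈ -2.0665)
H*(502 - 635) - 1/h(-1779) = -1118*(502 - 635)/541 - 1/(690 - 1779) = -1118/541*(-133) - 1/(-1089) = 148694/541 - 1*(-1/1089) = 148694/541 + 1/1089 = 161928307/589149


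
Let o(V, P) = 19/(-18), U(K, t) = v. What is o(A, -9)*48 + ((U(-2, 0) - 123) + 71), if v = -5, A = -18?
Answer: -323/3 ≈ -107.67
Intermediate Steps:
U(K, t) = -5
o(V, P) = -19/18 (o(V, P) = 19*(-1/18) = -19/18)
o(A, -9)*48 + ((U(-2, 0) - 123) + 71) = -19/18*48 + ((-5 - 123) + 71) = -152/3 + (-128 + 71) = -152/3 - 57 = -323/3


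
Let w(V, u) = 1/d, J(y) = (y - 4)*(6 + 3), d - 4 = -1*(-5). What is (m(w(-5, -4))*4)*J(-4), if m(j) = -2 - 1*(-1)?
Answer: 288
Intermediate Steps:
d = 9 (d = 4 - 1*(-5) = 4 + 5 = 9)
J(y) = -36 + 9*y (J(y) = (-4 + y)*9 = -36 + 9*y)
w(V, u) = ⅑ (w(V, u) = 1/9 = ⅑)
m(j) = -1 (m(j) = -2 + 1 = -1)
(m(w(-5, -4))*4)*J(-4) = (-1*4)*(-36 + 9*(-4)) = -4*(-36 - 36) = -4*(-72) = 288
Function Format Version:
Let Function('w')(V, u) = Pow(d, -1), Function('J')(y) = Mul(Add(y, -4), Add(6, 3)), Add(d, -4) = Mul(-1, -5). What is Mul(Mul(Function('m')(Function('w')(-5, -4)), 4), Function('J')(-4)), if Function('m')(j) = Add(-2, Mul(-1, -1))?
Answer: 288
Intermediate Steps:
d = 9 (d = Add(4, Mul(-1, -5)) = Add(4, 5) = 9)
Function('J')(y) = Add(-36, Mul(9, y)) (Function('J')(y) = Mul(Add(-4, y), 9) = Add(-36, Mul(9, y)))
Function('w')(V, u) = Rational(1, 9) (Function('w')(V, u) = Pow(9, -1) = Rational(1, 9))
Function('m')(j) = -1 (Function('m')(j) = Add(-2, 1) = -1)
Mul(Mul(Function('m')(Function('w')(-5, -4)), 4), Function('J')(-4)) = Mul(Mul(-1, 4), Add(-36, Mul(9, -4))) = Mul(-4, Add(-36, -36)) = Mul(-4, -72) = 288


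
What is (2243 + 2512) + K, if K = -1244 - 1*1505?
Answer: 2006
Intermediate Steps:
K = -2749 (K = -1244 - 1505 = -2749)
(2243 + 2512) + K = (2243 + 2512) - 2749 = 4755 - 2749 = 2006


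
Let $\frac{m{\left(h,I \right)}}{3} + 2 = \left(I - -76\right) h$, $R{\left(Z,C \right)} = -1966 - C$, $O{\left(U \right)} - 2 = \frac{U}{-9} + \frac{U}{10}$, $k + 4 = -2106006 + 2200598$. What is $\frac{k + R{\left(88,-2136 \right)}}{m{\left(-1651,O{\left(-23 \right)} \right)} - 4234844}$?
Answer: $- \frac{2842740}{138673493} \approx -0.0205$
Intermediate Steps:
$k = 94588$ ($k = -4 + \left(-2106006 + 2200598\right) = -4 + 94592 = 94588$)
$O{\left(U \right)} = 2 - \frac{U}{90}$ ($O{\left(U \right)} = 2 + \left(\frac{U}{-9} + \frac{U}{10}\right) = 2 + \left(U \left(- \frac{1}{9}\right) + U \frac{1}{10}\right) = 2 + \left(- \frac{U}{9} + \frac{U}{10}\right) = 2 - \frac{U}{90}$)
$m{\left(h,I \right)} = -6 + 3 h \left(76 + I\right)$ ($m{\left(h,I \right)} = -6 + 3 \left(I - -76\right) h = -6 + 3 \left(I + 76\right) h = -6 + 3 \left(76 + I\right) h = -6 + 3 h \left(76 + I\right)$)
$\frac{k + R{\left(88,-2136 \right)}}{m{\left(-1651,O{\left(-23 \right)} \right)} - 4234844} = \frac{94588 - -170}{\left(-6 + 228 \left(-1651\right) + 3 \left(2 - - \frac{23}{90}\right) \left(-1651\right)\right) - 4234844} = \frac{94588 + \left(-1966 + 2136\right)}{\left(-6 - 376428 + 3 \left(2 + \frac{23}{90}\right) \left(-1651\right)\right) - 4234844} = \frac{94588 + 170}{\left(-6 - 376428 + 3 \cdot \frac{203}{90} \left(-1651\right)\right) - 4234844} = \frac{94758}{\left(-6 - 376428 - \frac{335153}{30}\right) - 4234844} = \frac{94758}{- \frac{11628173}{30} - 4234844} = \frac{94758}{- \frac{138673493}{30}} = 94758 \left(- \frac{30}{138673493}\right) = - \frac{2842740}{138673493}$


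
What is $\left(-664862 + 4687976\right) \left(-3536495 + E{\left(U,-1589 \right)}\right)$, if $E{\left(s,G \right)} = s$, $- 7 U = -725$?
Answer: $- \frac{99591141060360}{7} \approx -1.4227 \cdot 10^{13}$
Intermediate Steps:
$U = \frac{725}{7}$ ($U = \left(- \frac{1}{7}\right) \left(-725\right) = \frac{725}{7} \approx 103.57$)
$\left(-664862 + 4687976\right) \left(-3536495 + E{\left(U,-1589 \right)}\right) = \left(-664862 + 4687976\right) \left(-3536495 + \frac{725}{7}\right) = 4023114 \left(- \frac{24754740}{7}\right) = - \frac{99591141060360}{7}$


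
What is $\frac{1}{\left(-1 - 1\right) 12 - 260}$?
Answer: $- \frac{1}{284} \approx -0.0035211$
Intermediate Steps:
$\frac{1}{\left(-1 - 1\right) 12 - 260} = \frac{1}{\left(-2\right) 12 - 260} = \frac{1}{-24 - 260} = \frac{1}{-284} = - \frac{1}{284}$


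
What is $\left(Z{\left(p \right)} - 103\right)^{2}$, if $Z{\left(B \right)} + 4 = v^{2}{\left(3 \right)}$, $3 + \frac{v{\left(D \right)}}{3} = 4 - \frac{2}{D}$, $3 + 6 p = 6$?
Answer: $11236$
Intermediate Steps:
$p = \frac{1}{2}$ ($p = - \frac{1}{2} + \frac{1}{6} \cdot 6 = - \frac{1}{2} + 1 = \frac{1}{2} \approx 0.5$)
$v{\left(D \right)} = 3 - \frac{6}{D}$ ($v{\left(D \right)} = -9 + 3 \left(4 - \frac{2}{D}\right) = -9 + \left(12 - \frac{6}{D}\right) = 3 - \frac{6}{D}$)
$Z{\left(B \right)} = -3$ ($Z{\left(B \right)} = -4 + \left(3 - \frac{6}{3}\right)^{2} = -4 + \left(3 - 2\right)^{2} = -4 + 1^{2} = -4 + 1 = -3$)
$\left(Z{\left(p \right)} - 103\right)^{2} = \left(-3 - 103\right)^{2} = \left(-106\right)^{2} = 11236$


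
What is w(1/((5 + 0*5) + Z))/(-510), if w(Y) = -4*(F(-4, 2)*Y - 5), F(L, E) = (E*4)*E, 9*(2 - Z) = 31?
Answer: -1/255 ≈ -0.0039216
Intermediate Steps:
Z = -13/9 (Z = 2 - ⅑*31 = 2 - 31/9 = -13/9 ≈ -1.4444)
F(L, E) = 4*E² (F(L, E) = (4*E)*E = 4*E²)
w(Y) = 20 - 64*Y (w(Y) = -4*((4*2²)*Y - 5) = -4*((4*4)*Y - 5) = -4*(16*Y - 5) = -4*(-5 + 16*Y) = 20 - 64*Y)
w(1/((5 + 0*5) + Z))/(-510) = (20 - 64/((5 + 0*5) - 13/9))/(-510) = (20 - 64/((5 + 0) - 13/9))*(-1/510) = (20 - 64/(5 - 13/9))*(-1/510) = (20 - 64/32/9)*(-1/510) = (20 - 64*9/32)*(-1/510) = (20 - 18)*(-1/510) = 2*(-1/510) = -1/255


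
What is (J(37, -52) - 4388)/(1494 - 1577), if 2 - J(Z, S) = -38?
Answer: 4348/83 ≈ 52.386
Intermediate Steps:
J(Z, S) = 40 (J(Z, S) = 2 - 1*(-38) = 2 + 38 = 40)
(J(37, -52) - 4388)/(1494 - 1577) = (40 - 4388)/(1494 - 1577) = -4348/(-83) = -4348*(-1/83) = 4348/83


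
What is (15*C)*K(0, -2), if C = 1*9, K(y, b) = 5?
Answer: 675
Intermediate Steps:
C = 9
(15*C)*K(0, -2) = (15*9)*5 = 135*5 = 675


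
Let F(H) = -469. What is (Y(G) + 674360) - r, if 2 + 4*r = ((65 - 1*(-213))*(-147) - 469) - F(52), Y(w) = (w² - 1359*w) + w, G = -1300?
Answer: 4139977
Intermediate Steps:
Y(w) = w² - 1358*w
r = -10217 (r = -½ + (((65 - 1*(-213))*(-147) - 469) - 1*(-469))/4 = -½ + (((65 + 213)*(-147) - 469) + 469)/4 = -½ + ((278*(-147) - 469) + 469)/4 = -½ + ((-40866 - 469) + 469)/4 = -½ + (-41335 + 469)/4 = -½ + (¼)*(-40866) = -½ - 20433/2 = -10217)
(Y(G) + 674360) - r = (-1300*(-1358 - 1300) + 674360) - 1*(-10217) = (-1300*(-2658) + 674360) + 10217 = (3455400 + 674360) + 10217 = 4129760 + 10217 = 4139977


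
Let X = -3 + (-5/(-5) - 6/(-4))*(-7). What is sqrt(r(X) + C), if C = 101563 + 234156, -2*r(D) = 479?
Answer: 3*sqrt(149102)/2 ≈ 579.21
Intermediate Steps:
X = -41/2 (X = -3 + (-5*(-1/5) - 6*(-1/4))*(-7) = -3 + (1 + 3/2)*(-7) = -3 + (5/2)*(-7) = -3 - 35/2 = -41/2 ≈ -20.500)
r(D) = -479/2 (r(D) = -1/2*479 = -479/2)
C = 335719
sqrt(r(X) + C) = sqrt(-479/2 + 335719) = sqrt(670959/2) = 3*sqrt(149102)/2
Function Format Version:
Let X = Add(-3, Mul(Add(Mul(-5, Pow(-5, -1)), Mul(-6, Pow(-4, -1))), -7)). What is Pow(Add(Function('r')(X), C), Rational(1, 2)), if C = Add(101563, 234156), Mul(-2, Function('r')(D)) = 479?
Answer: Mul(Rational(3, 2), Pow(149102, Rational(1, 2))) ≈ 579.21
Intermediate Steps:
X = Rational(-41, 2) (X = Add(-3, Mul(Add(Mul(-5, Rational(-1, 5)), Mul(-6, Rational(-1, 4))), -7)) = Add(-3, Mul(Add(1, Rational(3, 2)), -7)) = Add(-3, Mul(Rational(5, 2), -7)) = Add(-3, Rational(-35, 2)) = Rational(-41, 2) ≈ -20.500)
Function('r')(D) = Rational(-479, 2) (Function('r')(D) = Mul(Rational(-1, 2), 479) = Rational(-479, 2))
C = 335719
Pow(Add(Function('r')(X), C), Rational(1, 2)) = Pow(Add(Rational(-479, 2), 335719), Rational(1, 2)) = Pow(Rational(670959, 2), Rational(1, 2)) = Mul(Rational(3, 2), Pow(149102, Rational(1, 2)))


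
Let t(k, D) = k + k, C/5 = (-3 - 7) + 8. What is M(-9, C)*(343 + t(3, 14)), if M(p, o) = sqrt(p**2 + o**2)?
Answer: 349*sqrt(181) ≈ 4695.3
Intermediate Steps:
C = -10 (C = 5*((-3 - 7) + 8) = 5*(-10 + 8) = 5*(-2) = -10)
M(p, o) = sqrt(o**2 + p**2)
t(k, D) = 2*k
M(-9, C)*(343 + t(3, 14)) = sqrt((-10)**2 + (-9)**2)*(343 + 2*3) = sqrt(100 + 81)*(343 + 6) = sqrt(181)*349 = 349*sqrt(181)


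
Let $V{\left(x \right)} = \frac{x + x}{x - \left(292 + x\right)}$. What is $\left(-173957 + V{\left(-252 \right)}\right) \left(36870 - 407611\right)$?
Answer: $\frac{4707941712635}{73} \approx 6.4492 \cdot 10^{10}$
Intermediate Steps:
$V{\left(x \right)} = - \frac{x}{146}$ ($V{\left(x \right)} = \frac{2 x}{-292} = 2 x \left(- \frac{1}{292}\right) = - \frac{x}{146}$)
$\left(-173957 + V{\left(-252 \right)}\right) \left(36870 - 407611\right) = \left(-173957 - - \frac{126}{73}\right) \left(36870 - 407611\right) = \left(-173957 + \frac{126}{73}\right) \left(-370741\right) = \left(- \frac{12698735}{73}\right) \left(-370741\right) = \frac{4707941712635}{73}$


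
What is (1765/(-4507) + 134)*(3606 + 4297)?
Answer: 4758973219/4507 ≈ 1.0559e+6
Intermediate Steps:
(1765/(-4507) + 134)*(3606 + 4297) = (1765*(-1/4507) + 134)*7903 = (-1765/4507 + 134)*7903 = (602173/4507)*7903 = 4758973219/4507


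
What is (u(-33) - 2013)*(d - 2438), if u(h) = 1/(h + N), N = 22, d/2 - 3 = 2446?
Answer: -54474240/11 ≈ -4.9522e+6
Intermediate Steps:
d = 4898 (d = 6 + 2*2446 = 6 + 4892 = 4898)
u(h) = 1/(22 + h) (u(h) = 1/(h + 22) = 1/(22 + h))
(u(-33) - 2013)*(d - 2438) = (1/(22 - 33) - 2013)*(4898 - 2438) = (1/(-11) - 2013)*2460 = (-1/11 - 2013)*2460 = -22144/11*2460 = -54474240/11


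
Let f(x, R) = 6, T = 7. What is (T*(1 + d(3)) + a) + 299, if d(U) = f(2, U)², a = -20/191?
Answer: 106558/191 ≈ 557.90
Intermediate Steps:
a = -20/191 (a = -20*1/191 = -20/191 ≈ -0.10471)
d(U) = 36 (d(U) = 6² = 36)
(T*(1 + d(3)) + a) + 299 = (7*(1 + 36) - 20/191) + 299 = (7*37 - 20/191) + 299 = (259 - 20/191) + 299 = 49449/191 + 299 = 106558/191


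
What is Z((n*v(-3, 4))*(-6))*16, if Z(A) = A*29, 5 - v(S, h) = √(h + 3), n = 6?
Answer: -83520 + 16704*√7 ≈ -39325.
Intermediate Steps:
v(S, h) = 5 - √(3 + h) (v(S, h) = 5 - √(h + 3) = 5 - √(3 + h))
Z(A) = 29*A
Z((n*v(-3, 4))*(-6))*16 = (29*((6*(5 - √(3 + 4)))*(-6)))*16 = (29*((6*(5 - √7))*(-6)))*16 = (29*((30 - 6*√7)*(-6)))*16 = (29*(-180 + 36*√7))*16 = (-5220 + 1044*√7)*16 = -83520 + 16704*√7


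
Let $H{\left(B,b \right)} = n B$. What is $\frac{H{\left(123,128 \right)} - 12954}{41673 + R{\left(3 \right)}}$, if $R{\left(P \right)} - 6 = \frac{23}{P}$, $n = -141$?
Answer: $- \frac{90891}{125060} \approx -0.72678$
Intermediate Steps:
$H{\left(B,b \right)} = - 141 B$
$R{\left(P \right)} = 6 + \frac{23}{P}$
$\frac{H{\left(123,128 \right)} - 12954}{41673 + R{\left(3 \right)}} = \frac{\left(-141\right) 123 - 12954}{41673 + \left(6 + \frac{23}{3}\right)} = \frac{-17343 - 12954}{41673 + \left(6 + 23 \cdot \frac{1}{3}\right)} = - \frac{30297}{41673 + \left(6 + \frac{23}{3}\right)} = - \frac{30297}{41673 + \frac{41}{3}} = - \frac{30297}{\frac{125060}{3}} = \left(-30297\right) \frac{3}{125060} = - \frac{90891}{125060}$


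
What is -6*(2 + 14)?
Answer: -96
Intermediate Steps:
-6*(2 + 14) = -6*16 = -96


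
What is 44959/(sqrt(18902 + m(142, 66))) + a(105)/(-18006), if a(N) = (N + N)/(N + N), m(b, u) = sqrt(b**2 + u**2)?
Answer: -1/18006 + 44959*sqrt(2)/(2*sqrt(9451 + sqrt(6130))) ≈ 325.67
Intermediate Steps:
a(N) = 1 (a(N) = (2*N)/((2*N)) = (2*N)*(1/(2*N)) = 1)
44959/(sqrt(18902 + m(142, 66))) + a(105)/(-18006) = 44959/(sqrt(18902 + sqrt(142**2 + 66**2))) + 1/(-18006) = 44959/(sqrt(18902 + sqrt(20164 + 4356))) + 1*(-1/18006) = 44959/(sqrt(18902 + sqrt(24520))) - 1/18006 = 44959/(sqrt(18902 + 2*sqrt(6130))) - 1/18006 = 44959/sqrt(18902 + 2*sqrt(6130)) - 1/18006 = -1/18006 + 44959/sqrt(18902 + 2*sqrt(6130))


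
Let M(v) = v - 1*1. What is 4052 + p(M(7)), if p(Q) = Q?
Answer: 4058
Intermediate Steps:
M(v) = -1 + v (M(v) = v - 1 = -1 + v)
4052 + p(M(7)) = 4052 + (-1 + 7) = 4052 + 6 = 4058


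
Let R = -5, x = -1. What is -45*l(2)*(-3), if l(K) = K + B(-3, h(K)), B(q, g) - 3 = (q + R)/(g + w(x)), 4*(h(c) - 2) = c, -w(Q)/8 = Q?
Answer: 4005/7 ≈ 572.14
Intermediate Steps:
w(Q) = -8*Q
h(c) = 2 + c/4
B(q, g) = 3 + (-5 + q)/(8 + g) (B(q, g) = 3 + (q - 5)/(g - 8*(-1)) = 3 + (-5 + q)/(g + 8) = 3 + (-5 + q)/(8 + g))
l(K) = K + (22 + 3*K/4)/(10 + K/4) (l(K) = K + (19 - 3 + 3*(2 + K/4))/(8 + (2 + K/4)) = K + (19 - 3 + (6 + 3*K/4))/(10 + K/4) = K + (22 + 3*K/4)/(10 + K/4))
-45*l(2)*(-3) = -45*(88 + 2² + 43*2)/(40 + 2)*(-3) = -45*(88 + 4 + 86)/42*(-3) = -15*178/14*(-3) = -45*89/21*(-3) = -1335/7*(-3) = 4005/7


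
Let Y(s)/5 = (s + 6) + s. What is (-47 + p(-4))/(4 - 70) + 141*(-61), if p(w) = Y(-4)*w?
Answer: -567659/66 ≈ -8600.9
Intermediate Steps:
Y(s) = 30 + 10*s (Y(s) = 5*((s + 6) + s) = 5*((6 + s) + s) = 5*(6 + 2*s) = 30 + 10*s)
p(w) = -10*w (p(w) = (30 + 10*(-4))*w = (30 - 40)*w = -10*w)
(-47 + p(-4))/(4 - 70) + 141*(-61) = (-47 - 10*(-4))/(4 - 70) + 141*(-61) = (-47 + 40)/(-66) - 8601 = -7*(-1/66) - 8601 = 7/66 - 8601 = -567659/66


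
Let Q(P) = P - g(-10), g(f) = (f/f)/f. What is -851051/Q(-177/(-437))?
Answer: -3719092870/2207 ≈ -1.6851e+6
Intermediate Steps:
g(f) = 1/f
Q(P) = 1/10 + P (Q(P) = P - 1/(-10) = P - 1*(-1/10) = P + 1/10 = 1/10 + P)
-851051/Q(-177/(-437)) = -851051/(1/10 - 177/(-437)) = -851051/(1/10 - 177*(-1/437)) = -851051/(1/10 + 177/437) = -851051/2207/4370 = -851051*4370/2207 = -3719092870/2207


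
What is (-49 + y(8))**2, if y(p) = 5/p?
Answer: 149769/64 ≈ 2340.1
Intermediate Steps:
(-49 + y(8))**2 = (-49 + 5/8)**2 = (-387/8)**2 = 149769/64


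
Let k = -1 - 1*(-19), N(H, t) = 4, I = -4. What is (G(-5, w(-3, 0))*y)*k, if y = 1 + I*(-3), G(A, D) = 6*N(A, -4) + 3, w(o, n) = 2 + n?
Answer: 6318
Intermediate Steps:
G(A, D) = 27 (G(A, D) = 6*4 + 3 = 24 + 3 = 27)
k = 18 (k = -1 + 19 = 18)
y = 13 (y = 1 - 4*(-3) = 1 + 12 = 13)
(G(-5, w(-3, 0))*y)*k = (27*13)*18 = 351*18 = 6318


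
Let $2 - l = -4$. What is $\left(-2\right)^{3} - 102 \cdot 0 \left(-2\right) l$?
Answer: $-8$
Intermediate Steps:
$l = 6$ ($l = 2 - -4 = 2 + 4 = 6$)
$\left(-2\right)^{3} - 102 \cdot 0 \left(-2\right) l = \left(-2\right)^{3} - 102 \cdot 0 \left(-2\right) 6 = -8 - 102 \cdot 0 \cdot 6 = -8 - 0 = -8 + 0 = -8$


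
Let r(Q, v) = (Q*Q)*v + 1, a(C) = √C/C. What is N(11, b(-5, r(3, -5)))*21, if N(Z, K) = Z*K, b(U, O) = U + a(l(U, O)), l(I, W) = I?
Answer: -1155 - 231*I*√5/5 ≈ -1155.0 - 103.31*I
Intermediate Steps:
a(C) = C^(-½)
r(Q, v) = 1 + v*Q² (r(Q, v) = Q²*v + 1 = v*Q² + 1 = 1 + v*Q²)
b(U, O) = U + U^(-½)
N(Z, K) = K*Z
N(11, b(-5, r(3, -5)))*21 = ((-5 + (-5)^(-½))*11)*21 = ((-5 - I*√5/5)*11)*21 = (-55 - 11*I*√5/5)*21 = -1155 - 231*I*√5/5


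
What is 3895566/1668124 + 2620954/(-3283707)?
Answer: 601415790919/391259318262 ≈ 1.5371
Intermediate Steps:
3895566/1668124 + 2620954/(-3283707) = 3895566*(1/1668124) + 2620954*(-1/3283707) = 1947783/834062 - 374422/469101 = 601415790919/391259318262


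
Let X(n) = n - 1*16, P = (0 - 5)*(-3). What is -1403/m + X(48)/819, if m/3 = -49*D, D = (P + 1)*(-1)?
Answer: -51133/91728 ≈ -0.55744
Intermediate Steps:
P = 15 (P = -5*(-3) = 15)
X(n) = -16 + n (X(n) = n - 16 = -16 + n)
D = -16 (D = (15 + 1)*(-1) = 16*(-1) = -16)
m = 2352 (m = 3*(-49*(-16)) = 3*784 = 2352)
-1403/m + X(48)/819 = -1403/2352 + (-16 + 48)/819 = -1403*1/2352 + 32*(1/819) = -1403/2352 + 32/819 = -51133/91728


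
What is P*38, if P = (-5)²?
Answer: 950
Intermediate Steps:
P = 25
P*38 = 25*38 = 950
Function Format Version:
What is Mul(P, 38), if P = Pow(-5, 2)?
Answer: 950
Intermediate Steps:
P = 25
Mul(P, 38) = Mul(25, 38) = 950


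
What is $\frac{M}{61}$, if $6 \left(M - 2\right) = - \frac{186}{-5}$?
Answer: $\frac{41}{305} \approx 0.13443$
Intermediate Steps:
$M = \frac{41}{5}$ ($M = 2 + \frac{\left(-186\right) \frac{1}{-5}}{6} = 2 + \frac{\left(-186\right) \left(- \frac{1}{5}\right)}{6} = 2 + \frac{1}{6} \cdot \frac{186}{5} = 2 + \frac{31}{5} = \frac{41}{5} \approx 8.2$)
$\frac{M}{61} = \frac{41}{5 \cdot 61} = \frac{41}{5} \cdot \frac{1}{61} = \frac{41}{305}$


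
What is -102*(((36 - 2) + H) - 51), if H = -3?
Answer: 2040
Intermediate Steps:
-102*(((36 - 2) + H) - 51) = -102*(((36 - 2) - 3) - 51) = -102*((34 - 3) - 51) = -102*(31 - 51) = -102*(-20) = 2040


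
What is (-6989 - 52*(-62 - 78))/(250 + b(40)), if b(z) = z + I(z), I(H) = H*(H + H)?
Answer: 291/3490 ≈ 0.083381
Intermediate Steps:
I(H) = 2*H² (I(H) = H*(2*H) = 2*H²)
b(z) = z + 2*z²
(-6989 - 52*(-62 - 78))/(250 + b(40)) = (-6989 - 52*(-62 - 78))/(250 + 40*(1 + 2*40)) = (-6989 - 52*(-140))/(250 + 40*(1 + 80)) = (-6989 + 7280)/(250 + 40*81) = 291/(250 + 3240) = 291/3490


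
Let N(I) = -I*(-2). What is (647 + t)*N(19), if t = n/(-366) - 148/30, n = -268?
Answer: 22350118/915 ≈ 24426.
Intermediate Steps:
N(I) = 2*I
t = -3844/915 (t = -268/(-366) - 148/30 = -268*(-1/366) - 148*1/30 = 134/183 - 74/15 = -3844/915 ≈ -4.2011)
(647 + t)*N(19) = (647 - 3844/915)*(2*19) = (588161/915)*38 = 22350118/915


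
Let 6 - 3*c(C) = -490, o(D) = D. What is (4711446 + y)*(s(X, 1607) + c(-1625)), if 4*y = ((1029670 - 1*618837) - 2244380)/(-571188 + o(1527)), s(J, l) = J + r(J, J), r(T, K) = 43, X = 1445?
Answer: 13312280391036040/1708983 ≈ 7.7896e+9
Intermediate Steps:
c(C) = 496/3 (c(C) = 2 - 1/3*(-490) = 2 + 490/3 = 496/3)
s(J, l) = 43 + J (s(J, l) = J + 43 = 43 + J)
y = 1833547/2278644 (y = (((1029670 - 1*618837) - 2244380)/(-571188 + 1527))/4 = (((1029670 - 618837) - 2244380)/(-569661))/4 = ((410833 - 2244380)*(-1/569661))/4 = (-1833547*(-1/569661))/4 = (1/4)*(1833547/569661) = 1833547/2278644 ≈ 0.80467)
(4711446 + y)*(s(X, 1607) + c(-1625)) = (4711446 + 1833547/2278644)*((43 + 1445) + 496/3) = 10735709992771*(1488 + 496/3)/2278644 = (10735709992771/2278644)*(4960/3) = 13312280391036040/1708983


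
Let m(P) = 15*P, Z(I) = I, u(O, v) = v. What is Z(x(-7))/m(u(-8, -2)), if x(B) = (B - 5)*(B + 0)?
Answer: -14/5 ≈ -2.8000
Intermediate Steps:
x(B) = B*(-5 + B) (x(B) = (-5 + B)*B = B*(-5 + B))
Z(x(-7))/m(u(-8, -2)) = (-7*(-5 - 7))/((15*(-2))) = -7*(-12)/(-30) = 84*(-1/30) = -14/5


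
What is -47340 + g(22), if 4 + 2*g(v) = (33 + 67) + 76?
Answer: -47254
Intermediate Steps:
g(v) = 86 (g(v) = -2 + ((33 + 67) + 76)/2 = -2 + (100 + 76)/2 = -2 + (½)*176 = -2 + 88 = 86)
-47340 + g(22) = -47340 + 86 = -47254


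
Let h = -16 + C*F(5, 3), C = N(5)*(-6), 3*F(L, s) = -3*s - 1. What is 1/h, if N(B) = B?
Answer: 1/84 ≈ 0.011905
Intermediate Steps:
F(L, s) = -1/3 - s (F(L, s) = (-3*s - 1)/3 = (-1 - 3*s)/3 = -1/3 - s)
C = -30 (C = 5*(-6) = -30)
h = 84 (h = -16 - 30*(-1/3 - 1*3) = -16 - 30*(-1/3 - 3) = -16 - 30*(-10/3) = -16 + 100 = 84)
1/h = 1/84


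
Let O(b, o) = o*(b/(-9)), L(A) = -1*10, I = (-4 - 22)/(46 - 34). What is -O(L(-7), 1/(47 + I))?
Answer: -20/807 ≈ -0.024783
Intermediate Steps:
I = -13/6 (I = -26/12 = -26*1/12 = -13/6 ≈ -2.1667)
L(A) = -10
O(b, o) = -b*o/9 (O(b, o) = o*(b*(-⅑)) = o*(-b/9) = -b*o/9)
-O(L(-7), 1/(47 + I)) = -(-1)*(-10)/(9*(47 - 13/6)) = -(-1)*(-10)/(9*269/6) = -(-1)*(-10)*6/(9*269) = -1*20/807 = -20/807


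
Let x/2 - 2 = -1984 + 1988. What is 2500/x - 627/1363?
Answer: 849994/4089 ≈ 207.87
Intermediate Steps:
x = 12 (x = 4 + 2*(-1984 + 1988) = 4 + 2*4 = 4 + 8 = 12)
2500/x - 627/1363 = 2500/12 - 627/1363 = 2500*(1/12) - 627*1/1363 = 625/3 - 627/1363 = 849994/4089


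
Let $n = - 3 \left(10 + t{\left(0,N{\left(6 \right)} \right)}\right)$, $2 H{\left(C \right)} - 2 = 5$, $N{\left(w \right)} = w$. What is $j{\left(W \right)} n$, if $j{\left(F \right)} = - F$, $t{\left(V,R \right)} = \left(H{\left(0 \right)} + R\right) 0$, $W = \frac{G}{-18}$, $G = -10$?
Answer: $\frac{50}{3} \approx 16.667$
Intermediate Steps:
$H{\left(C \right)} = \frac{7}{2}$ ($H{\left(C \right)} = 1 + \frac{1}{2} \cdot 5 = 1 + \frac{5}{2} = \frac{7}{2}$)
$W = \frac{5}{9}$ ($W = - \frac{10}{-18} = \left(-10\right) \left(- \frac{1}{18}\right) = \frac{5}{9} \approx 0.55556$)
$t{\left(V,R \right)} = 0$ ($t{\left(V,R \right)} = \left(\frac{7}{2} + R\right) 0 = 0$)
$n = -30$ ($n = - 3 \left(10 + 0\right) = \left(-3\right) 10 = -30$)
$j{\left(W \right)} n = \left(-1\right) \frac{5}{9} \left(-30\right) = \left(- \frac{5}{9}\right) \left(-30\right) = \frac{50}{3}$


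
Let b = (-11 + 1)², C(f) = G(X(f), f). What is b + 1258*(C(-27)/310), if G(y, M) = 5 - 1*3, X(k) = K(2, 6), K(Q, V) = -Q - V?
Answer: 16758/155 ≈ 108.12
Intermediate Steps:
X(k) = -8 (X(k) = -1*2 - 1*6 = -2 - 6 = -8)
G(y, M) = 2 (G(y, M) = 5 - 3 = 2)
C(f) = 2
b = 100 (b = (-10)² = 100)
b + 1258*(C(-27)/310) = 100 + 1258*(2/310) = 100 + 1258*(2*(1/310)) = 100 + 1258*(1/155) = 100 + 1258/155 = 16758/155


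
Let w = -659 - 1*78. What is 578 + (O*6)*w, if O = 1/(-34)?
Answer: 12037/17 ≈ 708.06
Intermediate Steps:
w = -737 (w = -659 - 78 = -737)
O = -1/34 ≈ -0.029412
578 + (O*6)*w = 578 - 1/34*6*(-737) = 578 - 3/17*(-737) = 578 + 2211/17 = 12037/17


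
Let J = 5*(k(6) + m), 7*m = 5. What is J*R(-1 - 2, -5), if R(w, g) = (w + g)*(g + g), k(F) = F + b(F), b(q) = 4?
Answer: 30000/7 ≈ 4285.7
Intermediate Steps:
m = 5/7 (m = (1/7)*5 = 5/7 ≈ 0.71429)
k(F) = 4 + F (k(F) = F + 4 = 4 + F)
R(w, g) = 2*g*(g + w) (R(w, g) = (g + w)*(2*g) = 2*g*(g + w))
J = 375/7 (J = 5*((4 + 6) + 5/7) = 5*(10 + 5/7) = 5*(75/7) = 375/7 ≈ 53.571)
J*R(-1 - 2, -5) = 375*(2*(-5)*(-5 + (-1 - 2)))/7 = 375*(2*(-5)*(-5 - 3))/7 = 375*(2*(-5)*(-8))/7 = (375/7)*80 = 30000/7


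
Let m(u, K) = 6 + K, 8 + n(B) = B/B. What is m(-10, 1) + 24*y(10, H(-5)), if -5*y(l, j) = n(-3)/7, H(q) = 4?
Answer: 59/5 ≈ 11.800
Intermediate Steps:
n(B) = -7 (n(B) = -8 + B/B = -8 + 1 = -7)
y(l, j) = ⅕ (y(l, j) = -(-7)/(5*7) = -⅕*(-1) = ⅕)
m(-10, 1) + 24*y(10, H(-5)) = (6 + 1) + 24*(⅕) = 7 + 24/5 = 59/5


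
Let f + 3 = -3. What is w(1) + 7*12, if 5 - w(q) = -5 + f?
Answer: 100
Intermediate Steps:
f = -6 (f = -3 - 3 = -6)
w(q) = 16 (w(q) = 5 - (-5 - 6) = 5 - 1*(-11) = 5 + 11 = 16)
w(1) + 7*12 = 16 + 7*12 = 16 + 84 = 100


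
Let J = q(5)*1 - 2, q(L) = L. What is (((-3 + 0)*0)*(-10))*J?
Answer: 0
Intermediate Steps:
J = 3 (J = 5*1 - 2 = 5 - 2 = 3)
(((-3 + 0)*0)*(-10))*J = (((-3 + 0)*0)*(-10))*3 = (-3*0*(-10))*3 = (0*(-10))*3 = 0*3 = 0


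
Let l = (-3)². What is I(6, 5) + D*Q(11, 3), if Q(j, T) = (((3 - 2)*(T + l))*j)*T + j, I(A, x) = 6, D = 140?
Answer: 56986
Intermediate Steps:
l = 9
Q(j, T) = j + T*j*(9 + T) (Q(j, T) = (((3 - 2)*(T + 9))*j)*T + j = ((1*(9 + T))*j)*T + j = ((9 + T)*j)*T + j = (j*(9 + T))*T + j = T*j*(9 + T) + j = j + T*j*(9 + T))
I(6, 5) + D*Q(11, 3) = 6 + 140*(11*(1 + 3² + 9*3)) = 6 + 140*(11*(1 + 9 + 27)) = 6 + 140*(11*37) = 6 + 140*407 = 6 + 56980 = 56986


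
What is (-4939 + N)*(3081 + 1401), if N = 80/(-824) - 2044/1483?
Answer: -3382353280386/152749 ≈ -2.2143e+7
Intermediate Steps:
N = -225362/152749 (N = 80*(-1/824) - 2044*1/1483 = -10/103 - 2044/1483 = -225362/152749 ≈ -1.4754)
(-4939 + N)*(3081 + 1401) = (-4939 - 225362/152749)*(3081 + 1401) = -754652673/152749*4482 = -3382353280386/152749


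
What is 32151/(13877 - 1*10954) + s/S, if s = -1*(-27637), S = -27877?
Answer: 815490476/81484471 ≈ 10.008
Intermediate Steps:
s = 27637
32151/(13877 - 1*10954) + s/S = 32151/(13877 - 1*10954) + 27637/(-27877) = 32151/(13877 - 10954) + 27637*(-1/27877) = 32151/2923 - 27637/27877 = 815490476/81484471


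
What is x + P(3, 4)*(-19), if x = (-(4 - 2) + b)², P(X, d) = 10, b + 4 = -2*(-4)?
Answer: -186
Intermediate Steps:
b = 4 (b = -4 - 2*(-4) = -4 + 8 = 4)
x = 4 (x = (-(4 - 2) + 4)² = (-1*2 + 4)² = (-2 + 4)² = 2² = 4)
x + P(3, 4)*(-19) = 4 + 10*(-19) = 4 - 190 = -186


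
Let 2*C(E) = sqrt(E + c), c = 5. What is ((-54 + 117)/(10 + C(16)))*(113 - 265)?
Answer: -383040/379 + 19152*sqrt(21)/379 ≈ -779.09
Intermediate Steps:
C(E) = sqrt(5 + E)/2 (C(E) = sqrt(E + 5)/2 = sqrt(5 + E)/2)
((-54 + 117)/(10 + C(16)))*(113 - 265) = ((-54 + 117)/(10 + sqrt(5 + 16)/2))*(113 - 265) = (63/(10 + sqrt(21)/2))*(-152) = -9576/(10 + sqrt(21)/2)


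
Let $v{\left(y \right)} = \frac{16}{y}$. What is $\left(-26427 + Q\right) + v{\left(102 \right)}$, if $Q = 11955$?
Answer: $- \frac{738064}{51} \approx -14472.0$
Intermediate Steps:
$\left(-26427 + Q\right) + v{\left(102 \right)} = \left(-26427 + 11955\right) + \frac{16}{102} = -14472 + 16 \cdot \frac{1}{102} = -14472 + \frac{8}{51} = - \frac{738064}{51}$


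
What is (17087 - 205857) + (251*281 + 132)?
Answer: -118107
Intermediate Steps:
(17087 - 205857) + (251*281 + 132) = -188770 + (70531 + 132) = -188770 + 70663 = -118107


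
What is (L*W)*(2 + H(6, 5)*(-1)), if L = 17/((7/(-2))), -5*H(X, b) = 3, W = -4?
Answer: 1768/35 ≈ 50.514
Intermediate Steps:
H(X, b) = -⅗ (H(X, b) = -⅕*3 = -⅗)
L = -34/7 (L = 17/((-½*7)) = 17/(-7/2) = 17*(-2/7) = -34/7 ≈ -4.8571)
(L*W)*(2 + H(6, 5)*(-1)) = (-34/7*(-4))*(2 - ⅗*(-1)) = 136*(2 + ⅗)/7 = (136/7)*(13/5) = 1768/35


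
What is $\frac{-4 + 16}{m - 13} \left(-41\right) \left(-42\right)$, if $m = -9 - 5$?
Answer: $- \frac{2296}{3} \approx -765.33$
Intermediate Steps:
$m = -14$ ($m = -9 - 5 = -14$)
$\frac{-4 + 16}{m - 13} \left(-41\right) \left(-42\right) = \frac{-4 + 16}{-14 - 13} \left(-41\right) \left(-42\right) = \frac{12}{-27} \left(-41\right) \left(-42\right) = 12 \left(- \frac{1}{27}\right) \left(-41\right) \left(-42\right) = \left(- \frac{4}{9}\right) \left(-41\right) \left(-42\right) = \frac{164}{9} \left(-42\right) = - \frac{2296}{3}$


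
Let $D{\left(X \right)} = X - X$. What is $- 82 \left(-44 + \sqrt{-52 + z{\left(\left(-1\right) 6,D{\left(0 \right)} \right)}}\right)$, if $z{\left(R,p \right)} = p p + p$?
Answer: $3608 - 164 i \sqrt{13} \approx 3608.0 - 591.31 i$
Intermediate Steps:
$D{\left(X \right)} = 0$
$z{\left(R,p \right)} = p + p^{2}$ ($z{\left(R,p \right)} = p^{2} + p = p + p^{2}$)
$- 82 \left(-44 + \sqrt{-52 + z{\left(\left(-1\right) 6,D{\left(0 \right)} \right)}}\right) = - 82 \left(-44 + \sqrt{-52 + 0 \left(1 + 0\right)}\right) = - 82 \left(-44 + \sqrt{-52 + 0 \cdot 1}\right) = - 82 \left(-44 + \sqrt{-52 + 0}\right) = - 82 \left(-44 + \sqrt{-52}\right) = - 82 \left(-44 + 2 i \sqrt{13}\right) = 3608 - 164 i \sqrt{13}$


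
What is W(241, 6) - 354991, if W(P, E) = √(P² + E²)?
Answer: -354991 + √58117 ≈ -3.5475e+5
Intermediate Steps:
W(P, E) = √(E² + P²)
W(241, 6) - 354991 = √(6² + 241²) - 354991 = √(36 + 58081) - 354991 = √58117 - 354991 = -354991 + √58117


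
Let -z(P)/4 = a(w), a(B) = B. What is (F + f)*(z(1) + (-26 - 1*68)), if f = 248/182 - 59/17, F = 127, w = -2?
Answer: -16615888/1547 ≈ -10741.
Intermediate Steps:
z(P) = 8 (z(P) = -4*(-2) = 8)
f = -3261/1547 (f = 248*(1/182) - 59*1/17 = 124/91 - 59/17 = -3261/1547 ≈ -2.1080)
(F + f)*(z(1) + (-26 - 1*68)) = (127 - 3261/1547)*(8 + (-26 - 1*68)) = 193208*(8 + (-26 - 68))/1547 = 193208*(8 - 94)/1547 = (193208/1547)*(-86) = -16615888/1547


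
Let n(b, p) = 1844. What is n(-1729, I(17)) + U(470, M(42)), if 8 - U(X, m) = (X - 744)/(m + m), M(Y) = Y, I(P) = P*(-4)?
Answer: 77921/42 ≈ 1855.3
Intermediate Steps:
I(P) = -4*P
U(X, m) = 8 - (-744 + X)/(2*m) (U(X, m) = 8 - (X - 744)/(m + m) = 8 - (-744 + X)/(2*m))
n(-1729, I(17)) + U(470, M(42)) = 1844 + (½)*(744 - 1*470 + 16*42)/42 = 1844 + (½)*(1/42)*(744 - 470 + 672) = 1844 + (½)*(1/42)*946 = 1844 + 473/42 = 77921/42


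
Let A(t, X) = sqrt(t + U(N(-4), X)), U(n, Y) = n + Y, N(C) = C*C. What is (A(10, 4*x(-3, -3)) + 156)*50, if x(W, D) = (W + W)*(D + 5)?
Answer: 7800 + 50*I*sqrt(22) ≈ 7800.0 + 234.52*I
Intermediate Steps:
N(C) = C**2
x(W, D) = 2*W*(5 + D) (x(W, D) = (2*W)*(5 + D) = 2*W*(5 + D))
U(n, Y) = Y + n
A(t, X) = sqrt(16 + X + t) (A(t, X) = sqrt(t + (X + (-4)**2)) = sqrt(t + (X + 16)) = sqrt(t + (16 + X)) = sqrt(16 + X + t))
(A(10, 4*x(-3, -3)) + 156)*50 = (sqrt(16 + 4*(2*(-3)*(5 - 3)) + 10) + 156)*50 = (sqrt(16 + 4*(2*(-3)*2) + 10) + 156)*50 = (sqrt(16 + 4*(-12) + 10) + 156)*50 = (sqrt(16 - 48 + 10) + 156)*50 = (sqrt(-22) + 156)*50 = (I*sqrt(22) + 156)*50 = (156 + I*sqrt(22))*50 = 7800 + 50*I*sqrt(22)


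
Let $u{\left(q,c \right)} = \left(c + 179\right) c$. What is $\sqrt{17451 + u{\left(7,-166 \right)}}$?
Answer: $\sqrt{15293} \approx 123.66$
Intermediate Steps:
$u{\left(q,c \right)} = c \left(179 + c\right)$ ($u{\left(q,c \right)} = \left(179 + c\right) c = c \left(179 + c\right)$)
$\sqrt{17451 + u{\left(7,-166 \right)}} = \sqrt{17451 - 166 \left(179 - 166\right)} = \sqrt{17451 - 2158} = \sqrt{15293}$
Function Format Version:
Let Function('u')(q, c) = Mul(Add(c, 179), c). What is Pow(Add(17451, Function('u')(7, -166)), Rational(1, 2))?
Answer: Pow(15293, Rational(1, 2)) ≈ 123.66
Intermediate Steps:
Function('u')(q, c) = Mul(c, Add(179, c)) (Function('u')(q, c) = Mul(Add(179, c), c) = Mul(c, Add(179, c)))
Pow(Add(17451, Function('u')(7, -166)), Rational(1, 2)) = Pow(Add(17451, Mul(-166, Add(179, -166))), Rational(1, 2)) = Pow(Add(17451, Mul(-166, 13)), Rational(1, 2)) = Pow(Add(17451, -2158), Rational(1, 2)) = Pow(15293, Rational(1, 2))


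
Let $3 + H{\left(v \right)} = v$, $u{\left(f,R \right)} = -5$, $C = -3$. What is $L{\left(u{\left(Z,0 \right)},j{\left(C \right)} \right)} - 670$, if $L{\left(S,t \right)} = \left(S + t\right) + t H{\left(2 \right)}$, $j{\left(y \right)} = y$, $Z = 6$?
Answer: $-675$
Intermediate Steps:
$H{\left(v \right)} = -3 + v$
$L{\left(S,t \right)} = S$ ($L{\left(S,t \right)} = \left(S + t\right) + t \left(-3 + 2\right) = \left(S + t\right) + t \left(-1\right) = \left(S + t\right) - t = S$)
$L{\left(u{\left(Z,0 \right)},j{\left(C \right)} \right)} - 670 = -5 - 670 = -675$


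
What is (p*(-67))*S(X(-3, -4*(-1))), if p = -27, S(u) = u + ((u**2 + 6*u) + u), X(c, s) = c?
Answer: -27135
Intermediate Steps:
S(u) = u**2 + 8*u (S(u) = u + (u**2 + 7*u) = u**2 + 8*u)
(p*(-67))*S(X(-3, -4*(-1))) = (-27*(-67))*(-3*(8 - 3)) = 1809*(-3*5) = 1809*(-15) = -27135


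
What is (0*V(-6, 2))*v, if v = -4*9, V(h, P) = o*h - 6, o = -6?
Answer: 0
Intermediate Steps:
V(h, P) = -6 - 6*h (V(h, P) = -6*h - 6 = -6 - 6*h)
v = -36
(0*V(-6, 2))*v = (0*(-6 - 6*(-6)))*(-36) = (0*(-6 + 36))*(-36) = (0*30)*(-36) = 0*(-36) = 0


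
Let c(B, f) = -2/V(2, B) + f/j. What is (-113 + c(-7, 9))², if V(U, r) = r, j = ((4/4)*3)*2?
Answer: 2424249/196 ≈ 12369.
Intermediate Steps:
j = 6 (j = ((4*(¼))*3)*2 = (1*3)*2 = 3*2 = 6)
c(B, f) = -2/B + f/6
(-113 + c(-7, 9))² = (-113 + (-2/(-7) + (⅙)*9))² = (-113 + (-2*(-⅐) + 3/2))² = (-113 + (2/7 + 3/2))² = (-113 + 25/14)² = (-1557/14)² = 2424249/196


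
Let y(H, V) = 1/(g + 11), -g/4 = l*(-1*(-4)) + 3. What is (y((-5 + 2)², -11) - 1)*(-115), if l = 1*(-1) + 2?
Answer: 2070/17 ≈ 121.76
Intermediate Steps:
l = 1 (l = -1 + 2 = 1)
g = -28 (g = -4*(1*(-1*(-4)) + 3) = -4*(1*4 + 3) = -4*(4 + 3) = -4*7 = -28)
y(H, V) = -1/17 (y(H, V) = 1/(-28 + 11) = 1/(-17) = -1/17)
(y((-5 + 2)², -11) - 1)*(-115) = (-1/17 - 1)*(-115) = -18/17*(-115) = 2070/17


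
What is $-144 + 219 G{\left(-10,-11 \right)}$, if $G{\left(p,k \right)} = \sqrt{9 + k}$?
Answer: $-144 + 219 i \sqrt{2} \approx -144.0 + 309.71 i$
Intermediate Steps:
$-144 + 219 G{\left(-10,-11 \right)} = -144 + 219 \sqrt{9 - 11} = -144 + 219 \sqrt{-2} = -144 + 219 i \sqrt{2}$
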